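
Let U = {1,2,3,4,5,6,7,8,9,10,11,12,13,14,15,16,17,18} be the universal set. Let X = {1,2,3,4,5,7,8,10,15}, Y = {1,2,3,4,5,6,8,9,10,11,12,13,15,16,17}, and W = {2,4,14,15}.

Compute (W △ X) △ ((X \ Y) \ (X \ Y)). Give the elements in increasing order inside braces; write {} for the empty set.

{1,3,5,7,8,10,14}

W △ X = {1,3,5,7,8,10,14}
X \ Y = {7}
(X \ Y) \ (X \ Y) = {}
(W △ X) △ ((X \ Y) \ (X \ Y)) = {1,3,5,7,8,10,14}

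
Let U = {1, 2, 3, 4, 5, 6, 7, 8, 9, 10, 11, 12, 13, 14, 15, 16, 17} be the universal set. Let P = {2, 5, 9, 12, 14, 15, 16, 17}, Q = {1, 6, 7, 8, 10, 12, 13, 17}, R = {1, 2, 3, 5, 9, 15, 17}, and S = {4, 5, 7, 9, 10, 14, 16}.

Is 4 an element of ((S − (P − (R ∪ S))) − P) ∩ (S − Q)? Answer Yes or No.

4 ∉ R and 4 ∈ S, so 4 ∈ R ∪ S
4 ∉ P and 4 ∈ (R ∪ S), so 4 ∉ P − (R ∪ S)
4 ∈ S and 4 ∉ (P − (R ∪ S)), so 4 ∈ S − (P − (R ∪ S))
4 ∈ (S − (P − (R ∪ S))) and 4 ∉ P, so 4 ∈ (S − (P − (R ∪ S))) − P
4 ∈ S and 4 ∉ Q, so 4 ∈ S − Q
4 ∈ ((S − (P − (R ∪ S))) − P) and 4 ∈ (S − Q), so 4 ∈ ((S − (P − (R ∪ S))) − P) ∩ (S − Q)

Yes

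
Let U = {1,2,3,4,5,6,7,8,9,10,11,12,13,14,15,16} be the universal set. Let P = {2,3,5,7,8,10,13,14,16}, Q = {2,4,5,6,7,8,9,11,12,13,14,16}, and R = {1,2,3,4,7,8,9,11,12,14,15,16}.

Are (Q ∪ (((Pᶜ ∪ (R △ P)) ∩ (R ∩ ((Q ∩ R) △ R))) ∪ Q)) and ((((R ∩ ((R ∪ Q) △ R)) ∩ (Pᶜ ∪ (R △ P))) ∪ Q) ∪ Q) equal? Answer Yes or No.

No

Pᶜ = {1,4,6,9,11,12,15}
R △ P = {1,4,5,9,10,11,12,13,15}
Pᶜ ∪ (R △ P) = {1,4,5,6,9,10,11,12,13,15}
Q ∩ R = {2,4,7,8,9,11,12,14,16}
(Q ∩ R) △ R = {1,3,15}
R ∩ ((Q ∩ R) △ R) = {1,3,15}
(Pᶜ ∪ (R △ P)) ∩ (R ∩ ((Q ∩ R) △ R)) = {1,15}
((Pᶜ ∪ (R △ P)) ∩ (R ∩ ((Q ∩ R) △ R))) ∪ Q = {1,2,4,5,6,7,8,9,11,12,13,14,15,16}
Q ∪ (((Pᶜ ∪ (R △ P)) ∩ (R ∩ ((Q ∩ R) △ R))) ∪ Q) = {1,2,4,5,6,7,8,9,11,12,13,14,15,16}
R ∪ Q = {1,2,3,4,5,6,7,8,9,11,12,13,14,15,16}
(R ∪ Q) △ R = {5,6,13}
R ∩ ((R ∪ Q) △ R) = {}
(R ∩ ((R ∪ Q) △ R)) ∩ (Pᶜ ∪ (R △ P)) = {}
((R ∩ ((R ∪ Q) △ R)) ∩ (Pᶜ ∪ (R △ P))) ∪ Q = {2,4,5,6,7,8,9,11,12,13,14,16}
(((R ∩ ((R ∪ Q) △ R)) ∩ (Pᶜ ∪ (R △ P))) ∪ Q) ∪ Q = {2,4,5,6,7,8,9,11,12,13,14,16}
1 ∈ Q ∪ (((Pᶜ ∪ (R △ P)) ∩ (R ∩ ((Q ∩ R) △ R))) ∪ Q) but 1 ∉ (((R ∩ ((R ∪ Q) △ R)) ∩ (Pᶜ ∪ (R △ P))) ∪ Q) ∪ Q, so they differ.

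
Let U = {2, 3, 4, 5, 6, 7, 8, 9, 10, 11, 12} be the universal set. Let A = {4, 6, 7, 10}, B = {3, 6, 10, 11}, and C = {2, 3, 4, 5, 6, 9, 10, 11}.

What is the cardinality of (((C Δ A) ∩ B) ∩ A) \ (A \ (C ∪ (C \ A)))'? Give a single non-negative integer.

C Δ A = {2, 3, 5, 7, 9, 11}
(C Δ A) ∩ B = {3, 11}
((C Δ A) ∩ B) ∩ A = {}
C \ A = {2, 3, 5, 9, 11}
C ∪ (C \ A) = {2, 3, 4, 5, 6, 9, 10, 11}
A \ (C ∪ (C \ A)) = {7}
(A \ (C ∪ (C \ A)))' = {2, 3, 4, 5, 6, 8, 9, 10, 11, 12}
(((C Δ A) ∩ B) ∩ A) \ (A \ (C ∪ (C \ A)))' = {}
|(((C Δ A) ∩ B) ∩ A) \ (A \ (C ∪ (C \ A)))'| = 0

0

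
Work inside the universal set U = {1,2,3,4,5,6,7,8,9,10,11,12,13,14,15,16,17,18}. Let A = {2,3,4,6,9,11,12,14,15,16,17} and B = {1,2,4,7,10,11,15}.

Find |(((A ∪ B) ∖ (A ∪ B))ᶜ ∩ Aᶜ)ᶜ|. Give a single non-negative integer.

A ∪ B = {1,2,3,4,6,7,9,10,11,12,14,15,16,17}
(A ∪ B) ∖ (A ∪ B) = {}
((A ∪ B) ∖ (A ∪ B))ᶜ = {1,2,3,4,5,6,7,8,9,10,11,12,13,14,15,16,17,18}
Aᶜ = {1,5,7,8,10,13,18}
((A ∪ B) ∖ (A ∪ B))ᶜ ∩ Aᶜ = {1,5,7,8,10,13,18}
(((A ∪ B) ∖ (A ∪ B))ᶜ ∩ Aᶜ)ᶜ = {2,3,4,6,9,11,12,14,15,16,17}
|(((A ∪ B) ∖ (A ∪ B))ᶜ ∩ Aᶜ)ᶜ| = 11

11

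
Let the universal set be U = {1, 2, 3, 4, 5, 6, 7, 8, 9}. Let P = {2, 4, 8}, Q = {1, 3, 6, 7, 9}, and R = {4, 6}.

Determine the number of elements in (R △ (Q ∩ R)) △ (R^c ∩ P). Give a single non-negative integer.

Q ∩ R = {6}
R △ (Q ∩ R) = {4}
R^c = {1, 2, 3, 5, 7, 8, 9}
R^c ∩ P = {2, 8}
(R △ (Q ∩ R)) △ (R^c ∩ P) = {2, 4, 8}
|(R △ (Q ∩ R)) △ (R^c ∩ P)| = 3

3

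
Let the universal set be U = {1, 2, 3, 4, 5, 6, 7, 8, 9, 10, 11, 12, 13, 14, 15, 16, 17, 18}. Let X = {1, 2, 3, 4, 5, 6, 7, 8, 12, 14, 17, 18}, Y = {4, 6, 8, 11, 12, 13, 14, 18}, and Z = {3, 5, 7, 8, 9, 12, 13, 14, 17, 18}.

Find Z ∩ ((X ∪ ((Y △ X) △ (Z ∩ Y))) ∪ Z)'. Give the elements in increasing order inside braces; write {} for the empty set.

{}

Y △ X = {1, 2, 3, 5, 7, 11, 13, 17}
Z ∩ Y = {8, 12, 13, 14, 18}
(Y △ X) △ (Z ∩ Y) = {1, 2, 3, 5, 7, 8, 11, 12, 14, 17, 18}
X ∪ ((Y △ X) △ (Z ∩ Y)) = {1, 2, 3, 4, 5, 6, 7, 8, 11, 12, 14, 17, 18}
(X ∪ ((Y △ X) △ (Z ∩ Y))) ∪ Z = {1, 2, 3, 4, 5, 6, 7, 8, 9, 11, 12, 13, 14, 17, 18}
((X ∪ ((Y △ X) △ (Z ∩ Y))) ∪ Z)' = {10, 15, 16}
Z ∩ ((X ∪ ((Y △ X) △ (Z ∩ Y))) ∪ Z)' = {}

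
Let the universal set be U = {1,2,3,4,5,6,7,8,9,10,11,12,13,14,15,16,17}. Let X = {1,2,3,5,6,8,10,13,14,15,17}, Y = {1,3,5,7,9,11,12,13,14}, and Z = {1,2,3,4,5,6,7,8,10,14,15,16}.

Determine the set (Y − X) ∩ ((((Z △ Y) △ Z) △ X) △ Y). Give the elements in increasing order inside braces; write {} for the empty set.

Y − X = {7,9,11,12}
Z △ Y = {2,4,6,8,9,10,11,12,13,15,16}
(Z △ Y) △ Z = {1,3,5,7,9,11,12,13,14}
((Z △ Y) △ Z) △ X = {2,6,7,8,9,10,11,12,15,17}
(((Z △ Y) △ Z) △ X) △ Y = {1,2,3,5,6,8,10,13,14,15,17}
(Y − X) ∩ ((((Z △ Y) △ Z) △ X) △ Y) = {}

{}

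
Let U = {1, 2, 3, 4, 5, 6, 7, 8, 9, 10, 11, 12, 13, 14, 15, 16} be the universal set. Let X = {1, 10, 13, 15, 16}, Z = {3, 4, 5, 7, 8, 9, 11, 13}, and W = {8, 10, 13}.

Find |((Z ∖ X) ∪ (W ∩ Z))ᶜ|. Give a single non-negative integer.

Z ∖ X = {3, 4, 5, 7, 8, 9, 11}
W ∩ Z = {8, 13}
(Z ∖ X) ∪ (W ∩ Z) = {3, 4, 5, 7, 8, 9, 11, 13}
((Z ∖ X) ∪ (W ∩ Z))ᶜ = {1, 2, 6, 10, 12, 14, 15, 16}
|((Z ∖ X) ∪ (W ∩ Z))ᶜ| = 8

8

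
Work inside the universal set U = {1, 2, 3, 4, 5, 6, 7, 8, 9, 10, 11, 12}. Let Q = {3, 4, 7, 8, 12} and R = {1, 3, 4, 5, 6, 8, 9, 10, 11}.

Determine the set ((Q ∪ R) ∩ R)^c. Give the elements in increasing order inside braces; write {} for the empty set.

Q ∪ R = {1, 3, 4, 5, 6, 7, 8, 9, 10, 11, 12}
(Q ∪ R) ∩ R = {1, 3, 4, 5, 6, 8, 9, 10, 11}
((Q ∪ R) ∩ R)^c = {2, 7, 12}

{2, 7, 12}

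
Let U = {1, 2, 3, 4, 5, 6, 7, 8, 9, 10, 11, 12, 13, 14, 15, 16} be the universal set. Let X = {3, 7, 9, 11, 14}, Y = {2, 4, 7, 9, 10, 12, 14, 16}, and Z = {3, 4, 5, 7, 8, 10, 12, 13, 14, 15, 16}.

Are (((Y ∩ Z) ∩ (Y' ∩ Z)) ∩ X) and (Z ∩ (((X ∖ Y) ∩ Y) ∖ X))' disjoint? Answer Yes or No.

Yes

Y ∩ Z = {4, 7, 10, 12, 14, 16}
Y' = {1, 3, 5, 6, 8, 11, 13, 15}
Y' ∩ Z = {3, 5, 8, 13, 15}
(Y ∩ Z) ∩ (Y' ∩ Z) = {}
((Y ∩ Z) ∩ (Y' ∩ Z)) ∩ X = {}
X ∖ Y = {3, 11}
(X ∖ Y) ∩ Y = {}
((X ∖ Y) ∩ Y) ∖ X = {}
Z ∩ (((X ∖ Y) ∩ Y) ∖ X) = {}
(Z ∩ (((X ∖ Y) ∩ Y) ∖ X))' = {1, 2, 3, 4, 5, 6, 7, 8, 9, 10, 11, 12, 13, 14, 15, 16}
{} and {1, 2, 3, 4, 5, 6, 7, 8, 9, 10, 11, 12, 13, 14, 15, 16} share no elements.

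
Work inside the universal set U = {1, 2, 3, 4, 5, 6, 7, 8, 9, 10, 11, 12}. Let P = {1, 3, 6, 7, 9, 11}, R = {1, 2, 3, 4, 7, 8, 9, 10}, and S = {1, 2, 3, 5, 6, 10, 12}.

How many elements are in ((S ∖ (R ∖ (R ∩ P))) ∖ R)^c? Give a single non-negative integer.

9

R ∩ P = {1, 3, 7, 9}
R ∖ (R ∩ P) = {2, 4, 8, 10}
S ∖ (R ∖ (R ∩ P)) = {1, 3, 5, 6, 12}
(S ∖ (R ∖ (R ∩ P))) ∖ R = {5, 6, 12}
((S ∖ (R ∖ (R ∩ P))) ∖ R)^c = {1, 2, 3, 4, 7, 8, 9, 10, 11}
|((S ∖ (R ∖ (R ∩ P))) ∖ R)^c| = 9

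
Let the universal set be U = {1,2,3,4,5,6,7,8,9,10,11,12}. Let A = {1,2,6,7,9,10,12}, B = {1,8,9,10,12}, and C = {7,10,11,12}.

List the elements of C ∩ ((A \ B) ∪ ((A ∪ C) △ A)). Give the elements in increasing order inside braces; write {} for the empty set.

{7,11}

A \ B = {2,6,7}
A ∪ C = {1,2,6,7,9,10,11,12}
(A ∪ C) △ A = {11}
(A \ B) ∪ ((A ∪ C) △ A) = {2,6,7,11}
C ∩ ((A \ B) ∪ ((A ∪ C) △ A)) = {7,11}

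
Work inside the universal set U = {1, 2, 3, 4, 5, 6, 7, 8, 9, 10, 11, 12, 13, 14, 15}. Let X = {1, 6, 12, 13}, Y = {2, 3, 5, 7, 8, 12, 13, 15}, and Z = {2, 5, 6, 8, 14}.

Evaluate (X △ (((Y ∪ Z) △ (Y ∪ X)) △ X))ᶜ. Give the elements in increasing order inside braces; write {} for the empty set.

{2, 3, 4, 5, 6, 7, 8, 9, 10, 11, 12, 13, 15}

Y ∪ Z = {2, 3, 5, 6, 7, 8, 12, 13, 14, 15}
Y ∪ X = {1, 2, 3, 5, 6, 7, 8, 12, 13, 15}
(Y ∪ Z) △ (Y ∪ X) = {1, 14}
((Y ∪ Z) △ (Y ∪ X)) △ X = {6, 12, 13, 14}
X △ (((Y ∪ Z) △ (Y ∪ X)) △ X) = {1, 14}
(X △ (((Y ∪ Z) △ (Y ∪ X)) △ X))ᶜ = {2, 3, 4, 5, 6, 7, 8, 9, 10, 11, 12, 13, 15}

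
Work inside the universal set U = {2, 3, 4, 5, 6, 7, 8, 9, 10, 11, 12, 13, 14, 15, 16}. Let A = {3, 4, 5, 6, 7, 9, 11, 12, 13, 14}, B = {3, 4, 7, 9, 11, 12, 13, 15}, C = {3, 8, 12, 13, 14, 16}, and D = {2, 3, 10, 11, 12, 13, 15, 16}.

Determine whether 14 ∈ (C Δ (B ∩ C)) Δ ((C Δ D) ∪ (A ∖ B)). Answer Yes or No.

14 ∉ B and 14 ∈ C, so 14 ∉ B ∩ C
14 ∈ C and 14 ∉ (B ∩ C), so 14 ∈ C Δ (B ∩ C)
14 ∈ C and 14 ∉ D, so 14 ∈ C Δ D
14 ∈ A and 14 ∉ B, so 14 ∈ A ∖ B
14 ∈ (C Δ D) and 14 ∈ (A ∖ B), so 14 ∈ (C Δ D) ∪ (A ∖ B)
14 ∈ (C Δ (B ∩ C)) and 14 ∈ ((C Δ D) ∪ (A ∖ B)), so 14 ∉ (C Δ (B ∩ C)) Δ ((C Δ D) ∪ (A ∖ B))

No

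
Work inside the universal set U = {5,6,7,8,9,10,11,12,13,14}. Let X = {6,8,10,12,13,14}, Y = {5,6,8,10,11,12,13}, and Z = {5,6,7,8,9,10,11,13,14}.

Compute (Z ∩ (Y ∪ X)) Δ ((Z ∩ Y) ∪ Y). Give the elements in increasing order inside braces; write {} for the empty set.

Y ∪ X = {5,6,8,10,11,12,13,14}
Z ∩ (Y ∪ X) = {5,6,8,10,11,13,14}
Z ∩ Y = {5,6,8,10,11,13}
(Z ∩ Y) ∪ Y = {5,6,8,10,11,12,13}
(Z ∩ (Y ∪ X)) Δ ((Z ∩ Y) ∪ Y) = {12,14}

{12,14}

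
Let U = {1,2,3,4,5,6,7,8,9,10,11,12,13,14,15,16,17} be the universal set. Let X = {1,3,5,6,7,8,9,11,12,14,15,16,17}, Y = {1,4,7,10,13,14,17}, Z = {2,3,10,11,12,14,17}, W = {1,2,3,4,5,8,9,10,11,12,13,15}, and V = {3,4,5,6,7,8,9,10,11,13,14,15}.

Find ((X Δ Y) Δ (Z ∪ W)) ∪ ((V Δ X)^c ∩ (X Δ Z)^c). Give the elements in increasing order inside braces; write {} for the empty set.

{1,2,3,6,11,14,16,17}

X Δ Y = {3,4,5,6,8,9,10,11,12,13,15,16}
Z ∪ W = {1,2,3,4,5,8,9,10,11,12,13,14,15,17}
(X Δ Y) Δ (Z ∪ W) = {1,2,6,14,16,17}
V Δ X = {1,4,10,12,13,16,17}
(V Δ X)^c = {2,3,5,6,7,8,9,11,14,15}
X Δ Z = {1,2,5,6,7,8,9,10,15,16}
(X Δ Z)^c = {3,4,11,12,13,14,17}
(V Δ X)^c ∩ (X Δ Z)^c = {3,11,14}
((X Δ Y) Δ (Z ∪ W)) ∪ ((V Δ X)^c ∩ (X Δ Z)^c) = {1,2,3,6,11,14,16,17}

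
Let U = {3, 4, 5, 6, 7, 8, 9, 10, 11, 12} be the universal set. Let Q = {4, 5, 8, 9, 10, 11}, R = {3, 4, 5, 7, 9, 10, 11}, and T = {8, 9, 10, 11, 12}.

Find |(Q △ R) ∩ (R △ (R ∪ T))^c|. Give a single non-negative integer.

2

Q △ R = {3, 7, 8}
R ∪ T = {3, 4, 5, 7, 8, 9, 10, 11, 12}
R △ (R ∪ T) = {8, 12}
(R △ (R ∪ T))^c = {3, 4, 5, 6, 7, 9, 10, 11}
(Q △ R) ∩ (R △ (R ∪ T))^c = {3, 7}
|(Q △ R) ∩ (R △ (R ∪ T))^c| = 2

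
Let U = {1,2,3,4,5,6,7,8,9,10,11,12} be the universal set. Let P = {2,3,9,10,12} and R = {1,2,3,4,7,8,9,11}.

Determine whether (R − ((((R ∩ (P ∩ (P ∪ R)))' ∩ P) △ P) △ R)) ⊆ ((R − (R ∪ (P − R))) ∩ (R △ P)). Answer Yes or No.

No

P ∪ R = {1,2,3,4,7,8,9,10,11,12}
P ∩ (P ∪ R) = {2,3,9,10,12}
R ∩ (P ∩ (P ∪ R)) = {2,3,9}
(R ∩ (P ∩ (P ∪ R)))' = {1,4,5,6,7,8,10,11,12}
(R ∩ (P ∩ (P ∪ R)))' ∩ P = {10,12}
((R ∩ (P ∩ (P ∪ R)))' ∩ P) △ P = {2,3,9}
(((R ∩ (P ∩ (P ∪ R)))' ∩ P) △ P) △ R = {1,4,7,8,11}
R − ((((R ∩ (P ∩ (P ∪ R)))' ∩ P) △ P) △ R) = {2,3,9}
P − R = {10,12}
R ∪ (P − R) = {1,2,3,4,7,8,9,10,11,12}
R − (R ∪ (P − R)) = {}
R △ P = {1,4,7,8,10,11,12}
(R − (R ∪ (P − R))) ∩ (R △ P) = {}
2 ∈ R − ((((R ∩ (P ∩ (P ∪ R)))' ∩ P) △ P) △ R) but 2 ∉ (R − (R ∪ (P − R))) ∩ (R △ P), so the inclusion fails.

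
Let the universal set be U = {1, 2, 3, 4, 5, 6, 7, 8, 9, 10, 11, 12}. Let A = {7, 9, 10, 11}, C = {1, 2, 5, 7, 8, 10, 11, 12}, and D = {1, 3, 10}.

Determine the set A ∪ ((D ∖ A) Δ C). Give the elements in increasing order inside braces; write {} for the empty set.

{2, 3, 5, 7, 8, 9, 10, 11, 12}

D ∖ A = {1, 3}
(D ∖ A) Δ C = {2, 3, 5, 7, 8, 10, 11, 12}
A ∪ ((D ∖ A) Δ C) = {2, 3, 5, 7, 8, 9, 10, 11, 12}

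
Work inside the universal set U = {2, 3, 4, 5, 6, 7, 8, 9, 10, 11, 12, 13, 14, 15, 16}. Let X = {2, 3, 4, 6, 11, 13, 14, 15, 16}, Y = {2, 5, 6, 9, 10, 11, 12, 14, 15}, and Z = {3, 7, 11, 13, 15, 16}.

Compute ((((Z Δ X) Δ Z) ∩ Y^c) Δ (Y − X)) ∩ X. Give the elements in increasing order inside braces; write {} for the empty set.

{3, 4, 13, 16}

Z Δ X = {2, 4, 6, 7, 14}
(Z Δ X) Δ Z = {2, 3, 4, 6, 11, 13, 14, 15, 16}
Y^c = {3, 4, 7, 8, 13, 16}
((Z Δ X) Δ Z) ∩ Y^c = {3, 4, 13, 16}
Y − X = {5, 9, 10, 12}
(((Z Δ X) Δ Z) ∩ Y^c) Δ (Y − X) = {3, 4, 5, 9, 10, 12, 13, 16}
((((Z Δ X) Δ Z) ∩ Y^c) Δ (Y − X)) ∩ X = {3, 4, 13, 16}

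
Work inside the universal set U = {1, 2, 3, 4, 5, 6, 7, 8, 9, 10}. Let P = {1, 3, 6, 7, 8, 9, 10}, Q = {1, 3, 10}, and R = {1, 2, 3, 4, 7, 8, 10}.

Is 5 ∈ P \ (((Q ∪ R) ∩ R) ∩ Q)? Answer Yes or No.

5 ∉ Q and 5 ∉ R, so 5 ∉ Q ∪ R
5 ∉ (Q ∪ R) and 5 ∉ R, so 5 ∉ (Q ∪ R) ∩ R
5 ∉ ((Q ∪ R) ∩ R) and 5 ∉ Q, so 5 ∉ ((Q ∪ R) ∩ R) ∩ Q
5 ∉ P and 5 ∉ (((Q ∪ R) ∩ R) ∩ Q), so 5 ∉ P \ (((Q ∪ R) ∩ R) ∩ Q)

No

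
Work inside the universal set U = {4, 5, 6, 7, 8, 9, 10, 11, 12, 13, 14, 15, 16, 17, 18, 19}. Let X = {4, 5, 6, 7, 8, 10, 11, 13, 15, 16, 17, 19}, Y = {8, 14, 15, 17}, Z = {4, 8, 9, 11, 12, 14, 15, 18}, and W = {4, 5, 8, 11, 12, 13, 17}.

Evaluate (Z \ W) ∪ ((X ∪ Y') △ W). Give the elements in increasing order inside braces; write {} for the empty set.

Z \ W = {9, 14, 15, 18}
Y' = {4, 5, 6, 7, 9, 10, 11, 12, 13, 16, 18, 19}
X ∪ Y' = {4, 5, 6, 7, 8, 9, 10, 11, 12, 13, 15, 16, 17, 18, 19}
(X ∪ Y') △ W = {6, 7, 9, 10, 15, 16, 18, 19}
(Z \ W) ∪ ((X ∪ Y') △ W) = {6, 7, 9, 10, 14, 15, 16, 18, 19}

{6, 7, 9, 10, 14, 15, 16, 18, 19}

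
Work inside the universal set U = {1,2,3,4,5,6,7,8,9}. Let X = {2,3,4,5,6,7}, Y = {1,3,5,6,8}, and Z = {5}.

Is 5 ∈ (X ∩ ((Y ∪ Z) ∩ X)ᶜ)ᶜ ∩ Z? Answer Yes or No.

Yes

5 ∈ Y and 5 ∈ Z, so 5 ∈ Y ∪ Z
5 ∈ (Y ∪ Z) and 5 ∈ X, so 5 ∈ (Y ∪ Z) ∩ X
5 ∉ ((Y ∪ Z) ∩ X)ᶜ since 5 ∈ ((Y ∪ Z) ∩ X)
5 ∈ X and 5 ∉ ((Y ∪ Z) ∩ X)ᶜ, so 5 ∉ X ∩ ((Y ∪ Z) ∩ X)ᶜ
5 ∈ (X ∩ ((Y ∪ Z) ∩ X)ᶜ)ᶜ since 5 ∉ (X ∩ ((Y ∪ Z) ∩ X)ᶜ)
5 ∈ (X ∩ ((Y ∪ Z) ∩ X)ᶜ)ᶜ and 5 ∈ Z, so 5 ∈ (X ∩ ((Y ∪ Z) ∩ X)ᶜ)ᶜ ∩ Z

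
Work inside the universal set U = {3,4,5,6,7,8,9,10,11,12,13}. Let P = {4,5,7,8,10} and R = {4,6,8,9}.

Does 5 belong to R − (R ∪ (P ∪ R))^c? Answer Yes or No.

No

5 ∈ P and 5 ∉ R, so 5 ∈ P ∪ R
5 ∉ R and 5 ∈ (P ∪ R), so 5 ∈ R ∪ (P ∪ R)
5 ∉ (R ∪ (P ∪ R))^c since 5 ∈ (R ∪ (P ∪ R))
5 ∉ R and 5 ∉ (R ∪ (P ∪ R))^c, so 5 ∉ R − (R ∪ (P ∪ R))^c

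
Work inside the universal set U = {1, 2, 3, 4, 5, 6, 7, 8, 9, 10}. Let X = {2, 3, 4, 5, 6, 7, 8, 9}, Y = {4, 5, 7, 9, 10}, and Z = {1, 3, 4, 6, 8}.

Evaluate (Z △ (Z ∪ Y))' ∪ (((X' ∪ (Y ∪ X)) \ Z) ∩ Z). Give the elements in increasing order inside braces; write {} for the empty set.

{1, 2, 3, 4, 6, 8}

Z ∪ Y = {1, 3, 4, 5, 6, 7, 8, 9, 10}
Z △ (Z ∪ Y) = {5, 7, 9, 10}
(Z △ (Z ∪ Y))' = {1, 2, 3, 4, 6, 8}
X' = {1, 10}
Y ∪ X = {2, 3, 4, 5, 6, 7, 8, 9, 10}
X' ∪ (Y ∪ X) = {1, 2, 3, 4, 5, 6, 7, 8, 9, 10}
(X' ∪ (Y ∪ X)) \ Z = {2, 5, 7, 9, 10}
((X' ∪ (Y ∪ X)) \ Z) ∩ Z = {}
(Z △ (Z ∪ Y))' ∪ (((X' ∪ (Y ∪ X)) \ Z) ∩ Z) = {1, 2, 3, 4, 6, 8}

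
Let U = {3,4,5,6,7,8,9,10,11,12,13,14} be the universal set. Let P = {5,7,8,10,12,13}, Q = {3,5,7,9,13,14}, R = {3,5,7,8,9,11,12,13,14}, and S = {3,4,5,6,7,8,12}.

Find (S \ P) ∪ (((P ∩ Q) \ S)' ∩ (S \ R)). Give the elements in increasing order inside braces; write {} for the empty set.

{3,4,6}

S \ P = {3,4,6}
P ∩ Q = {5,7,13}
(P ∩ Q) \ S = {13}
((P ∩ Q) \ S)' = {3,4,5,6,7,8,9,10,11,12,14}
S \ R = {4,6}
((P ∩ Q) \ S)' ∩ (S \ R) = {4,6}
(S \ P) ∪ (((P ∩ Q) \ S)' ∩ (S \ R)) = {3,4,6}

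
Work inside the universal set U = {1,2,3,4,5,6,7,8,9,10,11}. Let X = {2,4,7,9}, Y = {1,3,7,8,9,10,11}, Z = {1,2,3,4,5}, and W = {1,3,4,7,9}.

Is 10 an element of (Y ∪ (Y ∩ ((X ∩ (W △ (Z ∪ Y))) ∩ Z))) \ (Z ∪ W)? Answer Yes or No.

10 ∉ Z and 10 ∈ Y, so 10 ∈ Z ∪ Y
10 ∉ W and 10 ∈ (Z ∪ Y), so 10 ∈ W △ (Z ∪ Y)
10 ∉ X and 10 ∈ (W △ (Z ∪ Y)), so 10 ∉ X ∩ (W △ (Z ∪ Y))
10 ∉ (X ∩ (W △ (Z ∪ Y))) and 10 ∉ Z, so 10 ∉ (X ∩ (W △ (Z ∪ Y))) ∩ Z
10 ∈ Y and 10 ∉ ((X ∩ (W △ (Z ∪ Y))) ∩ Z), so 10 ∉ Y ∩ ((X ∩ (W △ (Z ∪ Y))) ∩ Z)
10 ∈ Y and 10 ∉ (Y ∩ ((X ∩ (W △ (Z ∪ Y))) ∩ Z)), so 10 ∈ Y ∪ (Y ∩ ((X ∩ (W △ (Z ∪ Y))) ∩ Z))
10 ∉ Z and 10 ∉ W, so 10 ∉ Z ∪ W
10 ∈ (Y ∪ (Y ∩ ((X ∩ (W △ (Z ∪ Y))) ∩ Z))) and 10 ∉ (Z ∪ W), so 10 ∈ (Y ∪ (Y ∩ ((X ∩ (W △ (Z ∪ Y))) ∩ Z))) \ (Z ∪ W)

Yes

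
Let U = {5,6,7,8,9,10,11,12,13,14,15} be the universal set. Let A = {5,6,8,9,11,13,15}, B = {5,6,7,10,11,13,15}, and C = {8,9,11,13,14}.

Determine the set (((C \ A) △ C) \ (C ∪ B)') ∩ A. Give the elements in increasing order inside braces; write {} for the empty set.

C \ A = {14}
(C \ A) △ C = {8,9,11,13}
C ∪ B = {5,6,7,8,9,10,11,13,14,15}
(C ∪ B)' = {12}
((C \ A) △ C) \ (C ∪ B)' = {8,9,11,13}
(((C \ A) △ C) \ (C ∪ B)') ∩ A = {8,9,11,13}

{8,9,11,13}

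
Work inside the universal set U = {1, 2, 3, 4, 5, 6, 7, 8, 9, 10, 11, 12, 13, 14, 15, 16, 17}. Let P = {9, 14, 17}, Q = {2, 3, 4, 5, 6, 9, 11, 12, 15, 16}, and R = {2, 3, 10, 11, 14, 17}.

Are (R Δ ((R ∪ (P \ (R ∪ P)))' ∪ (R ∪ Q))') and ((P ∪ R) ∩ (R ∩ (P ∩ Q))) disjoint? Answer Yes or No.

R ∪ P = {2, 3, 9, 10, 11, 14, 17}
P \ (R ∪ P) = {}
R ∪ (P \ (R ∪ P)) = {2, 3, 10, 11, 14, 17}
(R ∪ (P \ (R ∪ P)))' = {1, 4, 5, 6, 7, 8, 9, 12, 13, 15, 16}
R ∪ Q = {2, 3, 4, 5, 6, 9, 10, 11, 12, 14, 15, 16, 17}
(R ∪ (P \ (R ∪ P)))' ∪ (R ∪ Q) = {1, 2, 3, 4, 5, 6, 7, 8, 9, 10, 11, 12, 13, 14, 15, 16, 17}
((R ∪ (P \ (R ∪ P)))' ∪ (R ∪ Q))' = {}
R Δ ((R ∪ (P \ (R ∪ P)))' ∪ (R ∪ Q))' = {2, 3, 10, 11, 14, 17}
P ∪ R = {2, 3, 9, 10, 11, 14, 17}
P ∩ Q = {9}
R ∩ (P ∩ Q) = {}
(P ∪ R) ∩ (R ∩ (P ∩ Q)) = {}
{2, 3, 10, 11, 14, 17} and {} share no elements.

Yes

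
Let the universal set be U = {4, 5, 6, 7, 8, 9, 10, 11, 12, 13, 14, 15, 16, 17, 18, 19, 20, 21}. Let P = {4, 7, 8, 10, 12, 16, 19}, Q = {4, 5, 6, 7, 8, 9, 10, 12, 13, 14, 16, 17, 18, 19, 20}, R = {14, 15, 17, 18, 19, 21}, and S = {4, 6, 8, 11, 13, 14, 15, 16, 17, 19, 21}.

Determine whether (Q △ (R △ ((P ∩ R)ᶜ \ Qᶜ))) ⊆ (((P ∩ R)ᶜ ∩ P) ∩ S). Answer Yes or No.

No

P ∩ R = {19}
(P ∩ R)ᶜ = {4, 5, 6, 7, 8, 9, 10, 11, 12, 13, 14, 15, 16, 17, 18, 20, 21}
Qᶜ = {11, 15, 21}
(P ∩ R)ᶜ \ Qᶜ = {4, 5, 6, 7, 8, 9, 10, 12, 13, 14, 16, 17, 18, 20}
R △ ((P ∩ R)ᶜ \ Qᶜ) = {4, 5, 6, 7, 8, 9, 10, 12, 13, 15, 16, 19, 20, 21}
Q △ (R △ ((P ∩ R)ᶜ \ Qᶜ)) = {14, 15, 17, 18, 21}
(P ∩ R)ᶜ ∩ P = {4, 7, 8, 10, 12, 16}
((P ∩ R)ᶜ ∩ P) ∩ S = {4, 8, 16}
14 ∈ Q △ (R △ ((P ∩ R)ᶜ \ Qᶜ)) but 14 ∉ ((P ∩ R)ᶜ ∩ P) ∩ S, so the inclusion fails.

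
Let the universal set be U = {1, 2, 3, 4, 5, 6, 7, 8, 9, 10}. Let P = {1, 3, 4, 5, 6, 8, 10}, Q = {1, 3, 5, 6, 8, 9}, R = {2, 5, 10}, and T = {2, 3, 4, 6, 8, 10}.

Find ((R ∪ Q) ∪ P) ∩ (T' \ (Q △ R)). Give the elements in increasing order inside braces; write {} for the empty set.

{5}

R ∪ Q = {1, 2, 3, 5, 6, 8, 9, 10}
(R ∪ Q) ∪ P = {1, 2, 3, 4, 5, 6, 8, 9, 10}
T' = {1, 5, 7, 9}
Q △ R = {1, 2, 3, 6, 8, 9, 10}
T' \ (Q △ R) = {5, 7}
((R ∪ Q) ∪ P) ∩ (T' \ (Q △ R)) = {5}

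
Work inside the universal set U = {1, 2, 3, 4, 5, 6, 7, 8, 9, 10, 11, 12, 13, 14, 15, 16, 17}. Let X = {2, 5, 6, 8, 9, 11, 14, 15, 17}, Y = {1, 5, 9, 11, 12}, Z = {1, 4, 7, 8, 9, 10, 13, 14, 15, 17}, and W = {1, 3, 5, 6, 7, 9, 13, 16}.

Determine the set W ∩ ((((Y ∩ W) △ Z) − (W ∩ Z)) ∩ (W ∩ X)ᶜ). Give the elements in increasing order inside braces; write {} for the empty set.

Y ∩ W = {1, 5, 9}
(Y ∩ W) △ Z = {4, 5, 7, 8, 10, 13, 14, 15, 17}
W ∩ Z = {1, 7, 9, 13}
((Y ∩ W) △ Z) − (W ∩ Z) = {4, 5, 8, 10, 14, 15, 17}
W ∩ X = {5, 6, 9}
(W ∩ X)ᶜ = {1, 2, 3, 4, 7, 8, 10, 11, 12, 13, 14, 15, 16, 17}
(((Y ∩ W) △ Z) − (W ∩ Z)) ∩ (W ∩ X)ᶜ = {4, 8, 10, 14, 15, 17}
W ∩ ((((Y ∩ W) △ Z) − (W ∩ Z)) ∩ (W ∩ X)ᶜ) = {}

{}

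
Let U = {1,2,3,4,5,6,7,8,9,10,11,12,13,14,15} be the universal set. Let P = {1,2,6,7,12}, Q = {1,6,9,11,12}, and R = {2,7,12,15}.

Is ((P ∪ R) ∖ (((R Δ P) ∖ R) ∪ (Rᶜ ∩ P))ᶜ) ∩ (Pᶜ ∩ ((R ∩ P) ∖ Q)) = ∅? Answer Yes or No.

P ∪ R = {1,2,6,7,12,15}
R Δ P = {1,6,15}
(R Δ P) ∖ R = {1,6}
Rᶜ = {1,3,4,5,6,8,9,10,11,13,14}
Rᶜ ∩ P = {1,6}
((R Δ P) ∖ R) ∪ (Rᶜ ∩ P) = {1,6}
(((R Δ P) ∖ R) ∪ (Rᶜ ∩ P))ᶜ = {2,3,4,5,7,8,9,10,11,12,13,14,15}
(P ∪ R) ∖ (((R Δ P) ∖ R) ∪ (Rᶜ ∩ P))ᶜ = {1,6}
Pᶜ = {3,4,5,8,9,10,11,13,14,15}
R ∩ P = {2,7,12}
(R ∩ P) ∖ Q = {2,7}
Pᶜ ∩ ((R ∩ P) ∖ Q) = {}
{1,6} and {} share no elements.

Yes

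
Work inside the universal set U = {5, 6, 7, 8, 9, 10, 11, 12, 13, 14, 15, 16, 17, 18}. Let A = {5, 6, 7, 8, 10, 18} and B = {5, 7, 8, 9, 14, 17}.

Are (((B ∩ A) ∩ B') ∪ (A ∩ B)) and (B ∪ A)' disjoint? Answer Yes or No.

Yes

B ∩ A = {5, 7, 8}
B' = {6, 10, 11, 12, 13, 15, 16, 18}
(B ∩ A) ∩ B' = {}
A ∩ B = {5, 7, 8}
((B ∩ A) ∩ B') ∪ (A ∩ B) = {5, 7, 8}
B ∪ A = {5, 6, 7, 8, 9, 10, 14, 17, 18}
(B ∪ A)' = {11, 12, 13, 15, 16}
{5, 7, 8} and {11, 12, 13, 15, 16} share no elements.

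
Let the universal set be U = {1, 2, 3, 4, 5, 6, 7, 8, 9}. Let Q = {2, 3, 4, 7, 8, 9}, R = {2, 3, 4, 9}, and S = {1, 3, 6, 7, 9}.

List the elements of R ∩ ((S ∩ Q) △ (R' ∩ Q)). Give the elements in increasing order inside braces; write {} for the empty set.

S ∩ Q = {3, 7, 9}
R' = {1, 5, 6, 7, 8}
R' ∩ Q = {7, 8}
(S ∩ Q) △ (R' ∩ Q) = {3, 8, 9}
R ∩ ((S ∩ Q) △ (R' ∩ Q)) = {3, 9}

{3, 9}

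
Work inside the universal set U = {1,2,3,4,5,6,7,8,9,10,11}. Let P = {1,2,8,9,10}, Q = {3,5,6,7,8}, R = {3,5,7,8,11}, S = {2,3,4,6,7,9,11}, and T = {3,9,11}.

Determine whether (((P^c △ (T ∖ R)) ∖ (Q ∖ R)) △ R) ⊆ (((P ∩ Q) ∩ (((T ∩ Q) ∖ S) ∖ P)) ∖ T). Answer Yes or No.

No

P^c = {3,4,5,6,7,11}
T ∖ R = {9}
P^c △ (T ∖ R) = {3,4,5,6,7,9,11}
Q ∖ R = {6}
(P^c △ (T ∖ R)) ∖ (Q ∖ R) = {3,4,5,7,9,11}
((P^c △ (T ∖ R)) ∖ (Q ∖ R)) △ R = {4,8,9}
P ∩ Q = {8}
T ∩ Q = {3}
(T ∩ Q) ∖ S = {}
((T ∩ Q) ∖ S) ∖ P = {}
(P ∩ Q) ∩ (((T ∩ Q) ∖ S) ∖ P) = {}
((P ∩ Q) ∩ (((T ∩ Q) ∖ S) ∖ P)) ∖ T = {}
4 ∈ ((P^c △ (T ∖ R)) ∖ (Q ∖ R)) △ R but 4 ∉ ((P ∩ Q) ∩ (((T ∩ Q) ∖ S) ∖ P)) ∖ T, so the inclusion fails.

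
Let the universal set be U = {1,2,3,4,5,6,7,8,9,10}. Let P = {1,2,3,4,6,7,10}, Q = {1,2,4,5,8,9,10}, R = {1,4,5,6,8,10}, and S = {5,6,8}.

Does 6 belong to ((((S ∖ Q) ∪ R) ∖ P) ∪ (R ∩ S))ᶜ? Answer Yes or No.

6 ∈ S and 6 ∉ Q, so 6 ∈ S ∖ Q
6 ∈ (S ∖ Q) and 6 ∈ R, so 6 ∈ (S ∖ Q) ∪ R
6 ∈ ((S ∖ Q) ∪ R) and 6 ∈ P, so 6 ∉ ((S ∖ Q) ∪ R) ∖ P
6 ∈ R and 6 ∈ S, so 6 ∈ R ∩ S
6 ∉ (((S ∖ Q) ∪ R) ∖ P) and 6 ∈ (R ∩ S), so 6 ∈ (((S ∖ Q) ∪ R) ∖ P) ∪ (R ∩ S)
6 ∉ ((((S ∖ Q) ∪ R) ∖ P) ∪ (R ∩ S))ᶜ since 6 ∈ ((((S ∖ Q) ∪ R) ∖ P) ∪ (R ∩ S))

No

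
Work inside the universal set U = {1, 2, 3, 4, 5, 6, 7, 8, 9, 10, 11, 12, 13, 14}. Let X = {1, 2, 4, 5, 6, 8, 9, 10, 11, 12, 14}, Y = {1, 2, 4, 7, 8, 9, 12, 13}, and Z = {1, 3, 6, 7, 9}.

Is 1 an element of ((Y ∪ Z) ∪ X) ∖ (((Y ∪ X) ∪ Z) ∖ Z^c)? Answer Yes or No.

1 ∈ Y and 1 ∈ Z, so 1 ∈ Y ∪ Z
1 ∈ (Y ∪ Z) and 1 ∈ X, so 1 ∈ (Y ∪ Z) ∪ X
1 ∈ Y and 1 ∈ X, so 1 ∈ Y ∪ X
1 ∈ (Y ∪ X) and 1 ∈ Z, so 1 ∈ (Y ∪ X) ∪ Z
1 ∈ Z, so 1 ∉ Z^c
1 ∈ ((Y ∪ X) ∪ Z) and 1 ∉ Z^c, so 1 ∈ ((Y ∪ X) ∪ Z) ∖ Z^c
1 ∈ ((Y ∪ Z) ∪ X) and 1 ∈ (((Y ∪ X) ∪ Z) ∖ Z^c), so 1 ∉ ((Y ∪ Z) ∪ X) ∖ (((Y ∪ X) ∪ Z) ∖ Z^c)

No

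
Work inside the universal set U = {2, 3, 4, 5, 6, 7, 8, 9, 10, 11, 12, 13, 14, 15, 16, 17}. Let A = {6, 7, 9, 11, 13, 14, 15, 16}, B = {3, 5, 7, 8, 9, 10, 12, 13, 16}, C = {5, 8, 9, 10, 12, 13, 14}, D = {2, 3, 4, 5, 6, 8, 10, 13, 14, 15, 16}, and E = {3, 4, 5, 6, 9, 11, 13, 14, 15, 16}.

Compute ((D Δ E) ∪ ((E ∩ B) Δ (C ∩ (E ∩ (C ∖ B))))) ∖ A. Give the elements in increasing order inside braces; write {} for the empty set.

D Δ E = {2, 8, 9, 10, 11}
E ∩ B = {3, 5, 9, 13, 16}
C ∖ B = {14}
E ∩ (C ∖ B) = {14}
C ∩ (E ∩ (C ∖ B)) = {14}
(E ∩ B) Δ (C ∩ (E ∩ (C ∖ B))) = {3, 5, 9, 13, 14, 16}
(D Δ E) ∪ ((E ∩ B) Δ (C ∩ (E ∩ (C ∖ B)))) = {2, 3, 5, 8, 9, 10, 11, 13, 14, 16}
((D Δ E) ∪ ((E ∩ B) Δ (C ∩ (E ∩ (C ∖ B))))) ∖ A = {2, 3, 5, 8, 10}

{2, 3, 5, 8, 10}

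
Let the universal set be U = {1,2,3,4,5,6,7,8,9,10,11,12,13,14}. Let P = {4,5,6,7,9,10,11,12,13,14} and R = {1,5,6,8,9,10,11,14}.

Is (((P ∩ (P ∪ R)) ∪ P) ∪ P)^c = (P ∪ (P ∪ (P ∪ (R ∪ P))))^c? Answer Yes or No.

No

P ∪ R = {1,4,5,6,7,8,9,10,11,12,13,14}
P ∩ (P ∪ R) = {4,5,6,7,9,10,11,12,13,14}
(P ∩ (P ∪ R)) ∪ P = {4,5,6,7,9,10,11,12,13,14}
((P ∩ (P ∪ R)) ∪ P) ∪ P = {4,5,6,7,9,10,11,12,13,14}
(((P ∩ (P ∪ R)) ∪ P) ∪ P)^c = {1,2,3,8}
R ∪ P = {1,4,5,6,7,8,9,10,11,12,13,14}
P ∪ (R ∪ P) = {1,4,5,6,7,8,9,10,11,12,13,14}
P ∪ (P ∪ (R ∪ P)) = {1,4,5,6,7,8,9,10,11,12,13,14}
P ∪ (P ∪ (P ∪ (R ∪ P))) = {1,4,5,6,7,8,9,10,11,12,13,14}
(P ∪ (P ∪ (P ∪ (R ∪ P))))^c = {2,3}
1 ∈ (((P ∩ (P ∪ R)) ∪ P) ∪ P)^c but 1 ∉ (P ∪ (P ∪ (P ∪ (R ∪ P))))^c, so they differ.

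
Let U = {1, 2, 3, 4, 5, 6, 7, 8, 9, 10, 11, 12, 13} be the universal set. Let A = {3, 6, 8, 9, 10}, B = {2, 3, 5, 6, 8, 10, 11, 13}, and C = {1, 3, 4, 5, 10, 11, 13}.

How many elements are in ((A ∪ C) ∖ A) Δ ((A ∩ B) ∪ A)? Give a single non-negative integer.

10

A ∪ C = {1, 3, 4, 5, 6, 8, 9, 10, 11, 13}
(A ∪ C) ∖ A = {1, 4, 5, 11, 13}
A ∩ B = {3, 6, 8, 10}
(A ∩ B) ∪ A = {3, 6, 8, 9, 10}
((A ∪ C) ∖ A) Δ ((A ∩ B) ∪ A) = {1, 3, 4, 5, 6, 8, 9, 10, 11, 13}
|((A ∪ C) ∖ A) Δ ((A ∩ B) ∪ A)| = 10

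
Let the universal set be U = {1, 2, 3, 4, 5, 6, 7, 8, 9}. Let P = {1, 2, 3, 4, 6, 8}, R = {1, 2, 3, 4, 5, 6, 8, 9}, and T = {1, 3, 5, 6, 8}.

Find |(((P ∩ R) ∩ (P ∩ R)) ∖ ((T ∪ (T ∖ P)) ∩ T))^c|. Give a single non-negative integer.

P ∩ R = {1, 2, 3, 4, 6, 8}
(P ∩ R) ∩ (P ∩ R) = {1, 2, 3, 4, 6, 8}
T ∖ P = {5}
T ∪ (T ∖ P) = {1, 3, 5, 6, 8}
(T ∪ (T ∖ P)) ∩ T = {1, 3, 5, 6, 8}
((P ∩ R) ∩ (P ∩ R)) ∖ ((T ∪ (T ∖ P)) ∩ T) = {2, 4}
(((P ∩ R) ∩ (P ∩ R)) ∖ ((T ∪ (T ∖ P)) ∩ T))^c = {1, 3, 5, 6, 7, 8, 9}
|(((P ∩ R) ∩ (P ∩ R)) ∖ ((T ∪ (T ∖ P)) ∩ T))^c| = 7

7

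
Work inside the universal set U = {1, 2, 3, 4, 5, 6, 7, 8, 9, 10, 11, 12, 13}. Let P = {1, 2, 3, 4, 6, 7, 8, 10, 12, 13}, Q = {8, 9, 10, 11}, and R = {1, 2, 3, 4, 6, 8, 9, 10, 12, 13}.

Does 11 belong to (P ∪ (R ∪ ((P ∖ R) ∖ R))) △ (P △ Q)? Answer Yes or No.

11 ∉ P and 11 ∉ R, so 11 ∉ P ∖ R
11 ∉ (P ∖ R) and 11 ∉ R, so 11 ∉ (P ∖ R) ∖ R
11 ∉ R and 11 ∉ ((P ∖ R) ∖ R), so 11 ∉ R ∪ ((P ∖ R) ∖ R)
11 ∉ P and 11 ∉ (R ∪ ((P ∖ R) ∖ R)), so 11 ∉ P ∪ (R ∪ ((P ∖ R) ∖ R))
11 ∉ P and 11 ∈ Q, so 11 ∈ P △ Q
11 ∉ (P ∪ (R ∪ ((P ∖ R) ∖ R))) and 11 ∈ (P △ Q), so 11 ∈ (P ∪ (R ∪ ((P ∖ R) ∖ R))) △ (P △ Q)

Yes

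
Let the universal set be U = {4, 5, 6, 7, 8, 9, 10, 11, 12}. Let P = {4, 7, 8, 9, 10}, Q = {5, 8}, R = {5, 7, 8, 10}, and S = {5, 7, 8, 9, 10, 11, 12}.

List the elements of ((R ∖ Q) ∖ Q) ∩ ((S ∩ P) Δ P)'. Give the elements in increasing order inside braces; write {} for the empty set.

{7, 10}

R ∖ Q = {7, 10}
(R ∖ Q) ∖ Q = {7, 10}
S ∩ P = {7, 8, 9, 10}
(S ∩ P) Δ P = {4}
((S ∩ P) Δ P)' = {5, 6, 7, 8, 9, 10, 11, 12}
((R ∖ Q) ∖ Q) ∩ ((S ∩ P) Δ P)' = {7, 10}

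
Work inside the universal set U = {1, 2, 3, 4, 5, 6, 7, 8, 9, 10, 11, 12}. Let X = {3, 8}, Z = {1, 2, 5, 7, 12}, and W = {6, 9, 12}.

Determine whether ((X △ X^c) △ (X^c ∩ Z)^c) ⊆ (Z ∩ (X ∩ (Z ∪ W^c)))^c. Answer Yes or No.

X^c = {1, 2, 4, 5, 6, 7, 9, 10, 11, 12}
X △ X^c = {1, 2, 3, 4, 5, 6, 7, 8, 9, 10, 11, 12}
X^c ∩ Z = {1, 2, 5, 7, 12}
(X^c ∩ Z)^c = {3, 4, 6, 8, 9, 10, 11}
(X △ X^c) △ (X^c ∩ Z)^c = {1, 2, 5, 7, 12}
W^c = {1, 2, 3, 4, 5, 7, 8, 10, 11}
Z ∪ W^c = {1, 2, 3, 4, 5, 7, 8, 10, 11, 12}
X ∩ (Z ∪ W^c) = {3, 8}
Z ∩ (X ∩ (Z ∪ W^c)) = {}
(Z ∩ (X ∩ (Z ∪ W^c)))^c = {1, 2, 3, 4, 5, 6, 7, 8, 9, 10, 11, 12}
Every element of {1, 2, 5, 7, 12} is in {1, 2, 3, 4, 5, 6, 7, 8, 9, 10, 11, 12}, so (X △ X^c) △ (X^c ∩ Z)^c ⊆ (Z ∩ (X ∩ (Z ∪ W^c)))^c.

Yes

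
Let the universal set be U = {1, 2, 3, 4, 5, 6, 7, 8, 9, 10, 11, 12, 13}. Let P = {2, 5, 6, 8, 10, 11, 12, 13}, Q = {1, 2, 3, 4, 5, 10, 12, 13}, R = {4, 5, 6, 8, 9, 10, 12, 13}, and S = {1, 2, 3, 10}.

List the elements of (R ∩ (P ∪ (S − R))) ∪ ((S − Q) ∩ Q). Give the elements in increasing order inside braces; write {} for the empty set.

{5, 6, 8, 10, 12, 13}

S − R = {1, 2, 3}
P ∪ (S − R) = {1, 2, 3, 5, 6, 8, 10, 11, 12, 13}
R ∩ (P ∪ (S − R)) = {5, 6, 8, 10, 12, 13}
S − Q = {}
(S − Q) ∩ Q = {}
(R ∩ (P ∪ (S − R))) ∪ ((S − Q) ∩ Q) = {5, 6, 8, 10, 12, 13}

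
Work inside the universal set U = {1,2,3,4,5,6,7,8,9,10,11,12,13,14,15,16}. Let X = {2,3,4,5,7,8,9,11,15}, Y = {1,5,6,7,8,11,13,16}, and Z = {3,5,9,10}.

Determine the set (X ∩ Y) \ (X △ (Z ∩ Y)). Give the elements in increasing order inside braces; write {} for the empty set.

{5}

X ∩ Y = {5,7,8,11}
Z ∩ Y = {5}
X △ (Z ∩ Y) = {2,3,4,7,8,9,11,15}
(X ∩ Y) \ (X △ (Z ∩ Y)) = {5}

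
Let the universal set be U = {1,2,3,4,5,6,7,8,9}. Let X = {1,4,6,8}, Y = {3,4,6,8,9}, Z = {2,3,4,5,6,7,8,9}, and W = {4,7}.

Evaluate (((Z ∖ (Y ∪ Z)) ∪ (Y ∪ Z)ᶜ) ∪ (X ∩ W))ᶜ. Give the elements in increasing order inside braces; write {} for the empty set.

{2,3,5,6,7,8,9}

Y ∪ Z = {2,3,4,5,6,7,8,9}
Z ∖ (Y ∪ Z) = {}
(Y ∪ Z)ᶜ = {1}
(Z ∖ (Y ∪ Z)) ∪ (Y ∪ Z)ᶜ = {1}
X ∩ W = {4}
((Z ∖ (Y ∪ Z)) ∪ (Y ∪ Z)ᶜ) ∪ (X ∩ W) = {1,4}
(((Z ∖ (Y ∪ Z)) ∪ (Y ∪ Z)ᶜ) ∪ (X ∩ W))ᶜ = {2,3,5,6,7,8,9}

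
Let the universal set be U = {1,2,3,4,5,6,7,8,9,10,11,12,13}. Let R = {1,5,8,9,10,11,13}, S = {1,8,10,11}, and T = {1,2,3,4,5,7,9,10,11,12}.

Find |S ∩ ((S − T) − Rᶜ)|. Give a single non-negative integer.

S − T = {8}
Rᶜ = {2,3,4,6,7,12}
(S − T) − Rᶜ = {8}
S ∩ ((S − T) − Rᶜ) = {8}
|S ∩ ((S − T) − Rᶜ)| = 1

1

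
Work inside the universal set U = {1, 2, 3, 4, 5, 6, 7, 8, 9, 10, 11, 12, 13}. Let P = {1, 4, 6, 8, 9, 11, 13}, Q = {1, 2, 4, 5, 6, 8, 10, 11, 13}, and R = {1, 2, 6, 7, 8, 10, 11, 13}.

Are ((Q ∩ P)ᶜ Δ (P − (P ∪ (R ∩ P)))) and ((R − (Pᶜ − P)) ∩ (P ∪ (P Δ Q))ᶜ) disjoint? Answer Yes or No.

Q ∩ P = {1, 4, 6, 8, 11, 13}
(Q ∩ P)ᶜ = {2, 3, 5, 7, 9, 10, 12}
R ∩ P = {1, 6, 8, 11, 13}
P ∪ (R ∩ P) = {1, 4, 6, 8, 9, 11, 13}
P − (P ∪ (R ∩ P)) = {}
(Q ∩ P)ᶜ Δ (P − (P ∪ (R ∩ P))) = {2, 3, 5, 7, 9, 10, 12}
Pᶜ = {2, 3, 5, 7, 10, 12}
Pᶜ − P = {2, 3, 5, 7, 10, 12}
R − (Pᶜ − P) = {1, 6, 8, 11, 13}
P Δ Q = {2, 5, 9, 10}
P ∪ (P Δ Q) = {1, 2, 4, 5, 6, 8, 9, 10, 11, 13}
(P ∪ (P Δ Q))ᶜ = {3, 7, 12}
(R − (Pᶜ − P)) ∩ (P ∪ (P Δ Q))ᶜ = {}
{2, 3, 5, 7, 9, 10, 12} and {} share no elements.

Yes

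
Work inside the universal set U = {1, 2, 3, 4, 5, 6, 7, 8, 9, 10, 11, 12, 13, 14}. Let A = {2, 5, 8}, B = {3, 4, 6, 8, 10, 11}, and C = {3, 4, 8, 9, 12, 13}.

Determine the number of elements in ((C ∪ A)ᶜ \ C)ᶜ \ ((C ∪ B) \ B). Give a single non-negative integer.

C ∪ A = {2, 3, 4, 5, 8, 9, 12, 13}
(C ∪ A)ᶜ = {1, 6, 7, 10, 11, 14}
(C ∪ A)ᶜ \ C = {1, 6, 7, 10, 11, 14}
((C ∪ A)ᶜ \ C)ᶜ = {2, 3, 4, 5, 8, 9, 12, 13}
C ∪ B = {3, 4, 6, 8, 9, 10, 11, 12, 13}
(C ∪ B) \ B = {9, 12, 13}
((C ∪ A)ᶜ \ C)ᶜ \ ((C ∪ B) \ B) = {2, 3, 4, 5, 8}
|((C ∪ A)ᶜ \ C)ᶜ \ ((C ∪ B) \ B)| = 5

5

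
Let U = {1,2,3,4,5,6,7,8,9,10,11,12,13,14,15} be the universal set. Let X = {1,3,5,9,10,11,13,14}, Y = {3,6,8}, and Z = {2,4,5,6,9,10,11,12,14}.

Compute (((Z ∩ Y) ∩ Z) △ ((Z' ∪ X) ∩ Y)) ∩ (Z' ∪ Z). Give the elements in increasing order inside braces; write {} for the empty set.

Z ∩ Y = {6}
(Z ∩ Y) ∩ Z = {6}
Z' = {1,3,7,8,13,15}
Z' ∪ X = {1,3,5,7,8,9,10,11,13,14,15}
(Z' ∪ X) ∩ Y = {3,8}
((Z ∩ Y) ∩ Z) △ ((Z' ∪ X) ∩ Y) = {3,6,8}
Z' ∪ Z = {1,2,3,4,5,6,7,8,9,10,11,12,13,14,15}
(((Z ∩ Y) ∩ Z) △ ((Z' ∪ X) ∩ Y)) ∩ (Z' ∪ Z) = {3,6,8}

{3,6,8}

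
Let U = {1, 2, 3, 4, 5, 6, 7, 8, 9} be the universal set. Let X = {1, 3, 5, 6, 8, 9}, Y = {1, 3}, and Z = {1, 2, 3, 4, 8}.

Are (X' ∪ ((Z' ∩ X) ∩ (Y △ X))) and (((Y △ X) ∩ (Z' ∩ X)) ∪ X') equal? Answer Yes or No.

Yes

X' = {2, 4, 7}
Z' = {5, 6, 7, 9}
Z' ∩ X = {5, 6, 9}
Y △ X = {5, 6, 8, 9}
(Z' ∩ X) ∩ (Y △ X) = {5, 6, 9}
X' ∪ ((Z' ∩ X) ∩ (Y △ X)) = {2, 4, 5, 6, 7, 9}
(Y △ X) ∩ (Z' ∩ X) = {5, 6, 9}
((Y △ X) ∩ (Z' ∩ X)) ∪ X' = {2, 4, 5, 6, 7, 9}
Both equal {2, 4, 5, 6, 7, 9}, so X' ∪ ((Z' ∩ X) ∩ (Y △ X)) = ((Y △ X) ∩ (Z' ∩ X)) ∪ X'.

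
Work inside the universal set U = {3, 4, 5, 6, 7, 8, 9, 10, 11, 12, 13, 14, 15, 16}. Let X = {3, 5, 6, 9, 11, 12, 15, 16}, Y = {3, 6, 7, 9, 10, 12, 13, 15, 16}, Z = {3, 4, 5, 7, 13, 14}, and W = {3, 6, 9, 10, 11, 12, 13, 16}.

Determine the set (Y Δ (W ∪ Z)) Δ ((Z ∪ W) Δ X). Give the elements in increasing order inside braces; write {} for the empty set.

W ∪ Z = {3, 4, 5, 6, 7, 9, 10, 11, 12, 13, 14, 16}
Y Δ (W ∪ Z) = {4, 5, 11, 14, 15}
Z ∪ W = {3, 4, 5, 6, 7, 9, 10, 11, 12, 13, 14, 16}
(Z ∪ W) Δ X = {4, 7, 10, 13, 14, 15}
(Y Δ (W ∪ Z)) Δ ((Z ∪ W) Δ X) = {5, 7, 10, 11, 13}

{5, 7, 10, 11, 13}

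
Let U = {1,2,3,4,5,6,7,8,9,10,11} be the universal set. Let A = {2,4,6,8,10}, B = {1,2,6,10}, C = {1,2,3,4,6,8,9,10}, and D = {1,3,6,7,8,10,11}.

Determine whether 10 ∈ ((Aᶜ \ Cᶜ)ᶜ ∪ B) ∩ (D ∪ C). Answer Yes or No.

Yes

10 ∈ A, so 10 ∉ Aᶜ
10 ∈ C, so 10 ∉ Cᶜ
10 ∉ Aᶜ and 10 ∉ Cᶜ, so 10 ∉ Aᶜ \ Cᶜ
10 ∈ (Aᶜ \ Cᶜ)ᶜ since 10 ∉ (Aᶜ \ Cᶜ)
10 ∈ (Aᶜ \ Cᶜ)ᶜ and 10 ∈ B, so 10 ∈ (Aᶜ \ Cᶜ)ᶜ ∪ B
10 ∈ D and 10 ∈ C, so 10 ∈ D ∪ C
10 ∈ ((Aᶜ \ Cᶜ)ᶜ ∪ B) and 10 ∈ (D ∪ C), so 10 ∈ ((Aᶜ \ Cᶜ)ᶜ ∪ B) ∩ (D ∪ C)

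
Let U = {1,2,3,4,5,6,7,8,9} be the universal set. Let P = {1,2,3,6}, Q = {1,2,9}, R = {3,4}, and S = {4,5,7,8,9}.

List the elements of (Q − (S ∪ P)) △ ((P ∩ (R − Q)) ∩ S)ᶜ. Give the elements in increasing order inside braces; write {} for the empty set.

S ∪ P = {1,2,3,4,5,6,7,8,9}
Q − (S ∪ P) = {}
R − Q = {3,4}
P ∩ (R − Q) = {3}
(P ∩ (R − Q)) ∩ S = {}
((P ∩ (R − Q)) ∩ S)ᶜ = {1,2,3,4,5,6,7,8,9}
(Q − (S ∪ P)) △ ((P ∩ (R − Q)) ∩ S)ᶜ = {1,2,3,4,5,6,7,8,9}

{1,2,3,4,5,6,7,8,9}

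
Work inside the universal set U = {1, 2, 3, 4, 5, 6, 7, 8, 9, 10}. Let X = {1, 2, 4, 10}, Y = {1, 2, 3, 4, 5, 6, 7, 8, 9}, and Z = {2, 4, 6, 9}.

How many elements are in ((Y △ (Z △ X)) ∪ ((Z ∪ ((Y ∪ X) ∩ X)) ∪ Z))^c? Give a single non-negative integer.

Z △ X = {1, 6, 9, 10}
Y △ (Z △ X) = {2, 3, 4, 5, 7, 8, 10}
Y ∪ X = {1, 2, 3, 4, 5, 6, 7, 8, 9, 10}
(Y ∪ X) ∩ X = {1, 2, 4, 10}
Z ∪ ((Y ∪ X) ∩ X) = {1, 2, 4, 6, 9, 10}
(Z ∪ ((Y ∪ X) ∩ X)) ∪ Z = {1, 2, 4, 6, 9, 10}
(Y △ (Z △ X)) ∪ ((Z ∪ ((Y ∪ X) ∩ X)) ∪ Z) = {1, 2, 3, 4, 5, 6, 7, 8, 9, 10}
((Y △ (Z △ X)) ∪ ((Z ∪ ((Y ∪ X) ∩ X)) ∪ Z))^c = {}
|((Y △ (Z △ X)) ∪ ((Z ∪ ((Y ∪ X) ∩ X)) ∪ Z))^c| = 0

0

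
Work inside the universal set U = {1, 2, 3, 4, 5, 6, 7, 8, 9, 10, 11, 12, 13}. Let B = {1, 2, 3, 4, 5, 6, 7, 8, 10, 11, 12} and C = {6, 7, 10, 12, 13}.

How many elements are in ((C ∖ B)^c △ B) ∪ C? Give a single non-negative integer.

6

C ∖ B = {13}
(C ∖ B)^c = {1, 2, 3, 4, 5, 6, 7, 8, 9, 10, 11, 12}
(C ∖ B)^c △ B = {9}
((C ∖ B)^c △ B) ∪ C = {6, 7, 9, 10, 12, 13}
|((C ∖ B)^c △ B) ∪ C| = 6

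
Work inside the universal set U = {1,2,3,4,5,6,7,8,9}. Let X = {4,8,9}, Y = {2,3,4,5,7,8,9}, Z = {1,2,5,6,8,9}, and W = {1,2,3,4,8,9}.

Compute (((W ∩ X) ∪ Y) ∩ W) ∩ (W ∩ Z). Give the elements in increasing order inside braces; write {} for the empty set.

W ∩ X = {4,8,9}
(W ∩ X) ∪ Y = {2,3,4,5,7,8,9}
((W ∩ X) ∪ Y) ∩ W = {2,3,4,8,9}
W ∩ Z = {1,2,8,9}
(((W ∩ X) ∪ Y) ∩ W) ∩ (W ∩ Z) = {2,8,9}

{2,8,9}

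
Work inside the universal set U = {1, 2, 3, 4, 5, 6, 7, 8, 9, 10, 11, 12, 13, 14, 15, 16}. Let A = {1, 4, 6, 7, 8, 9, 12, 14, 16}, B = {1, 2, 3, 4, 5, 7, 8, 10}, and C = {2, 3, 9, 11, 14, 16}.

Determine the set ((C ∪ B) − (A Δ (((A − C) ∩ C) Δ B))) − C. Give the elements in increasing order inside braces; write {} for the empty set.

{1, 4, 7, 8}

C ∪ B = {1, 2, 3, 4, 5, 7, 8, 9, 10, 11, 14, 16}
A − C = {1, 4, 6, 7, 8, 12}
(A − C) ∩ C = {}
((A − C) ∩ C) Δ B = {1, 2, 3, 4, 5, 7, 8, 10}
A Δ (((A − C) ∩ C) Δ B) = {2, 3, 5, 6, 9, 10, 12, 14, 16}
(C ∪ B) − (A Δ (((A − C) ∩ C) Δ B)) = {1, 4, 7, 8, 11}
((C ∪ B) − (A Δ (((A − C) ∩ C) Δ B))) − C = {1, 4, 7, 8}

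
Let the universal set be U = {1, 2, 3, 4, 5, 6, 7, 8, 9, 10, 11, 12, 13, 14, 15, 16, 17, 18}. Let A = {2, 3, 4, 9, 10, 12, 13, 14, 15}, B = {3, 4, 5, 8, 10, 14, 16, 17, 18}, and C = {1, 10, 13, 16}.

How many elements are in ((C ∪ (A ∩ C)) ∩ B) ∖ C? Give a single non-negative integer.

0

A ∩ C = {10, 13}
C ∪ (A ∩ C) = {1, 10, 13, 16}
(C ∪ (A ∩ C)) ∩ B = {10, 16}
((C ∪ (A ∩ C)) ∩ B) ∖ C = {}
|((C ∪ (A ∩ C)) ∩ B) ∖ C| = 0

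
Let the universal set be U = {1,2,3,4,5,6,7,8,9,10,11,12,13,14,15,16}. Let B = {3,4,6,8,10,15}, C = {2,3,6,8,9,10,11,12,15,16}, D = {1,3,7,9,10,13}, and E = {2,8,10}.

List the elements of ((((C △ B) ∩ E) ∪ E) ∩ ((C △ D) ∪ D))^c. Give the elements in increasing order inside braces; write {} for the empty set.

{1,3,4,5,6,7,9,11,12,13,14,15,16}

C △ B = {2,4,9,11,12,16}
(C △ B) ∩ E = {2}
((C △ B) ∩ E) ∪ E = {2,8,10}
C △ D = {1,2,6,7,8,11,12,13,15,16}
(C △ D) ∪ D = {1,2,3,6,7,8,9,10,11,12,13,15,16}
(((C △ B) ∩ E) ∪ E) ∩ ((C △ D) ∪ D) = {2,8,10}
((((C △ B) ∩ E) ∪ E) ∩ ((C △ D) ∪ D))^c = {1,3,4,5,6,7,9,11,12,13,14,15,16}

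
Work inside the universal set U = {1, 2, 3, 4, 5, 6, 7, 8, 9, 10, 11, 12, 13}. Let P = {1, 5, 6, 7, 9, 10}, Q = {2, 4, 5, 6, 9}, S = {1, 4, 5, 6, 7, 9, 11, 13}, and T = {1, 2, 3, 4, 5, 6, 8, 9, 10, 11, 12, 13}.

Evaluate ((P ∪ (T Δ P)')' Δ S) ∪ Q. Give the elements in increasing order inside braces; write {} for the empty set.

T Δ P = {2, 3, 4, 7, 8, 11, 12, 13}
(T Δ P)' = {1, 5, 6, 9, 10}
P ∪ (T Δ P)' = {1, 5, 6, 7, 9, 10}
(P ∪ (T Δ P)')' = {2, 3, 4, 8, 11, 12, 13}
(P ∪ (T Δ P)')' Δ S = {1, 2, 3, 5, 6, 7, 8, 9, 12}
((P ∪ (T Δ P)')' Δ S) ∪ Q = {1, 2, 3, 4, 5, 6, 7, 8, 9, 12}

{1, 2, 3, 4, 5, 6, 7, 8, 9, 12}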